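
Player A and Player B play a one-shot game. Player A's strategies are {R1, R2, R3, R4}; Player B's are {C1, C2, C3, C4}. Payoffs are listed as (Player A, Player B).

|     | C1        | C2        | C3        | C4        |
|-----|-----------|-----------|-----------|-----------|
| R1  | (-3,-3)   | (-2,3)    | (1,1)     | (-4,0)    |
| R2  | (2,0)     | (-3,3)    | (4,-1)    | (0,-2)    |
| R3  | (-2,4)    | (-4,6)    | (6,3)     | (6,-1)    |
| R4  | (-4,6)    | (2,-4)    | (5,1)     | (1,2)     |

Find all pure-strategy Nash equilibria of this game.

Find each player's best response to every opponent strategy; NE are the intersections.
Player A's best responses — vs C1: R2 (payoff 2); vs C2: R4 (payoff 2); vs C3: R3 (payoff 6); vs C4: R3 (payoff 6).
Player B's best responses — vs R1: C2 (payoff 3); vs R2: C2 (payoff 3); vs R3: C2 (payoff 6); vs R4: C1 (payoff 6).
No cell has both players best-responding. For instance, Player A's best reply to C3 is R3, but against R3 Player B prefers C2 over C3.

None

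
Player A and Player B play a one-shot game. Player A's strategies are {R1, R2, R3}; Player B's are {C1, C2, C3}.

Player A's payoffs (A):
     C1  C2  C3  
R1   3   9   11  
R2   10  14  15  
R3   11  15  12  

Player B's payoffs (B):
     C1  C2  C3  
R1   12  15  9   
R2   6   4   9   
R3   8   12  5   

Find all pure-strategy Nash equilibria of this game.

(R2, C3) and (R3, C2)

A profile is a Nash equilibrium when each player is best-responding to the other.
Player A's best responses — vs C1: R3 (payoff 11); vs C2: R3 (payoff 15); vs C3: R2 (payoff 15).
Player B's best responses — vs R1: C2 (payoff 15); vs R2: C3 (payoff 9); vs R3: C2 (payoff 12).
Mutual best responses occur at (R2, C3) and (R3, C2); at each, neither player gains by switching.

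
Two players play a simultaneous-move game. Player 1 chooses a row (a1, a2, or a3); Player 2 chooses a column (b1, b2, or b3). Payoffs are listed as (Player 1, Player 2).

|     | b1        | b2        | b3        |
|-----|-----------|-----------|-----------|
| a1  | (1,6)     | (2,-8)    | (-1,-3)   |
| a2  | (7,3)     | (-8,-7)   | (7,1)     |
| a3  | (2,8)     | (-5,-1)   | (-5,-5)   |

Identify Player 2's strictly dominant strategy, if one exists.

b1

Check whether one of Player 2's strategies beats all alternatives regardless of what the opponent does.
b1 strictly dominates: vs a1: 6 > each of {-8, -3}; vs a2: 3 > each of {-7, 1}; vs a3: 8 > each of {-1, -5}.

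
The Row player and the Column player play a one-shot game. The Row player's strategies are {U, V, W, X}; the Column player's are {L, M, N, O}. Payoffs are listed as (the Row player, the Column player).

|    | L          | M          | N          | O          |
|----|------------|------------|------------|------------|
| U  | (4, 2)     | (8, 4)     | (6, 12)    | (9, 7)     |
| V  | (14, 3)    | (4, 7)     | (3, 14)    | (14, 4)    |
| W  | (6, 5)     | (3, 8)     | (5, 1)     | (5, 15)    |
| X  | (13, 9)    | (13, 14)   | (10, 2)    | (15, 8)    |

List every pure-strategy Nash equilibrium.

(X, M)

Check mutual best responses: a cell is a NE iff neither player can gain by unilaterally deviating.
The Row player's best responses — vs L: V (payoff 14); vs M: X (payoff 13); vs N: X (payoff 10); vs O: X (payoff 15).
The Column player's best responses — vs U: N (payoff 12); vs V: N (payoff 14); vs W: O (payoff 15); vs X: M (payoff 14).
The only mutual best response is (X, M); neither player gains by switching there.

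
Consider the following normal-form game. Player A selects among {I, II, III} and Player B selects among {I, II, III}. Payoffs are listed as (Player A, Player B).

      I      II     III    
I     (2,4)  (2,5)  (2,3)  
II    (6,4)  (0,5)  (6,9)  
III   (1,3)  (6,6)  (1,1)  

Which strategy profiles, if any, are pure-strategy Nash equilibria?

Find each player's best response to every opponent strategy; NE are the intersections.
Player A's best responses — vs I: II (payoff 6); vs II: III (payoff 6); vs III: II (payoff 6).
Player B's best responses — vs I: II (payoff 5); vs II: III (payoff 9); vs III: II (payoff 6).
Mutual best responses occur at (II, III) and (III, II); at each, neither player gains by switching.

(II, III) and (III, II)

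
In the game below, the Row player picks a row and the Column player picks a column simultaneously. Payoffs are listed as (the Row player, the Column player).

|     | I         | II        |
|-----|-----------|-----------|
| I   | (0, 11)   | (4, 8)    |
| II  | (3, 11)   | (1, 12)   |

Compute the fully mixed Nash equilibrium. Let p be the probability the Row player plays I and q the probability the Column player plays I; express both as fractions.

p = 1/4, q = 1/2

In a mixed NE each player is indifferent between their pure strategies, so the opponent's mix sets the indifference.
The Column player indifferent between I and II: p·11 + (1−p)·11 = p·8 + (1−p)·12 ⟹ 11 + 0p = 12 + (-4)p ⟹ p = 1/4.
The Row player indifferent between I and II: q·0 + (1−q)·4 = q·3 + (1−q)·1 ⟹ 4 + (-4)q = 1 + 2q ⟹ q = 1/2.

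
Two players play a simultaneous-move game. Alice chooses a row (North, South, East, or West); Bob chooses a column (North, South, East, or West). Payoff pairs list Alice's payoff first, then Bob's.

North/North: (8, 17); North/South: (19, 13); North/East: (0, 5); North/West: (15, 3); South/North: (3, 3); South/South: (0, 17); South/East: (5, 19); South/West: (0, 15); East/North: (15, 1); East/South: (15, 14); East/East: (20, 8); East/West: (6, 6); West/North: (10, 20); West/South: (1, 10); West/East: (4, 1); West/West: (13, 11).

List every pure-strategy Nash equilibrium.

Check mutual best responses: a cell is a NE iff neither player can gain by unilaterally deviating.
Alice's best responses — vs North: East (payoff 15); vs South: North (payoff 19); vs East: East (payoff 20); vs West: North (payoff 15).
Bob's best responses — vs North: North (payoff 17); vs South: East (payoff 19); vs East: South (payoff 14); vs West: North (payoff 20).
No cell has both players best-responding. For instance, Alice's best reply to North is East, but against East Bob prefers South over North.

None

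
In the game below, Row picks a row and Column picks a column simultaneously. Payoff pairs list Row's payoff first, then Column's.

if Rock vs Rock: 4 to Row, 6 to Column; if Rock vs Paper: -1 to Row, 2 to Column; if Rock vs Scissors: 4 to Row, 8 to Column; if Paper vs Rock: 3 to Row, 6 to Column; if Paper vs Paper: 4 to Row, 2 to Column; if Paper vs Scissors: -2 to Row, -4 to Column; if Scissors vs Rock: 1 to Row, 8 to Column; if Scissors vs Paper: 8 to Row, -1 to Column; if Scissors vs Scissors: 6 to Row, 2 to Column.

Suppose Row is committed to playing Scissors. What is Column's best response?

Rock

With Row fixed at Scissors, Column's payoffs are: Rock → 8, Paper → -1, Scissors → 2.
The maximum is 8, achieved by Rock.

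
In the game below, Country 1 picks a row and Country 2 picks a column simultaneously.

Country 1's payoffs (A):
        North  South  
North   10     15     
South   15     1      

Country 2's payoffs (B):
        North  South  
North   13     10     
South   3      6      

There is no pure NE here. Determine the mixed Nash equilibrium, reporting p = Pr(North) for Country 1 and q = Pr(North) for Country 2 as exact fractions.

p = 1/2, q = 14/19

In a mixed NE each player is indifferent between their pure strategies, so the opponent's mix sets the indifference.
Country 2 indifferent between North and South: p·13 + (1−p)·3 = p·10 + (1−p)·6 ⟹ 3 + 10p = 6 + 4p ⟹ p = 1/2.
Country 1 indifferent between North and South: q·10 + (1−q)·15 = q·15 + (1−q)·1 ⟹ 15 + (-5)q = 1 + 14q ⟹ q = 14/19.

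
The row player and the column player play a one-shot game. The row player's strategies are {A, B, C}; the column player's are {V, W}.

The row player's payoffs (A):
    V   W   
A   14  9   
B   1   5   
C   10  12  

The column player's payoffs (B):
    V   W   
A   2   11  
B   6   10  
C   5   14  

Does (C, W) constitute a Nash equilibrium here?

Yes

Holding the column player at W: the row player gets 12 from C, versus 9 from A, 5 from B. No profitable deviation for the row player.
Holding the row player at C: the column player gets 14 from W, versus 5 from V. No profitable deviation for the column player either.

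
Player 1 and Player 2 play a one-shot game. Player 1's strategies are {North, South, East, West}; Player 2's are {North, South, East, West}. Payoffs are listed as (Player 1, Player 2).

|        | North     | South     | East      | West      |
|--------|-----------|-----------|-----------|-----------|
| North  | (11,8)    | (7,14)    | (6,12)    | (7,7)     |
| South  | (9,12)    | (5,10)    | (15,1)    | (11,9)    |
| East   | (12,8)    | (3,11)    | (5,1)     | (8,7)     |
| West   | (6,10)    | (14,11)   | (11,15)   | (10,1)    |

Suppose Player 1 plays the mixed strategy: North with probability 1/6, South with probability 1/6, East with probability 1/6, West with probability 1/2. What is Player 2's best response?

Player 2's best reply maximizes expected payoff against the mix.
North: (1/6)·8 + (1/6)·12 + (1/6)·8 + (1/2)·10 = 29/3
South: (1/6)·14 + (1/6)·10 + (1/6)·11 + (1/2)·11 = 34/3
East: (1/6)·12 + (1/6)·1 + (1/6)·1 + (1/2)·15 = 59/6
West: (1/6)·7 + (1/6)·9 + (1/6)·7 + (1/2)·1 = 13/3
Highest expected payoff is 34/3, from South.

South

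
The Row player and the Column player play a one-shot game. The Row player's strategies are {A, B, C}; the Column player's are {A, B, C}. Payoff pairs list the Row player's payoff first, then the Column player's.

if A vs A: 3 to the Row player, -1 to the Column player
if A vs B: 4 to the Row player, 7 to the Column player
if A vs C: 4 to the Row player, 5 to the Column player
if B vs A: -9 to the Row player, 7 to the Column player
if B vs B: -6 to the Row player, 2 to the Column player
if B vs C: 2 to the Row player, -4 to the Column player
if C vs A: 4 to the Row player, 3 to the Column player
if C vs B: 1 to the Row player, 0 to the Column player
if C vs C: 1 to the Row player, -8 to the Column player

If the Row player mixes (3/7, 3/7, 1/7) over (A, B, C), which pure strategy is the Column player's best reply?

The Column player's best reply maximizes expected payoff against the mix.
A: (3/7)·(-1) + (3/7)·7 + (1/7)·3 = 3
B: (3/7)·7 + (3/7)·2 + (1/7)·0 = 27/7
C: (3/7)·5 + (3/7)·(-4) + (1/7)·(-8) = -5/7
Highest expected payoff is 27/7, from B.

B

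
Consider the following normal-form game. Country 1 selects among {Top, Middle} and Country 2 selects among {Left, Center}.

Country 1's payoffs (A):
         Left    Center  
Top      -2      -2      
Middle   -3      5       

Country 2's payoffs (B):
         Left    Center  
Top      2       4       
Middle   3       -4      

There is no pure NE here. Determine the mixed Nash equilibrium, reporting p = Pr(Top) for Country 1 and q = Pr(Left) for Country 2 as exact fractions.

In a mixed NE each player is indifferent between their pure strategies, so the opponent's mix sets the indifference.
Country 2 indifferent between Left and Center: p·2 + (1−p)·3 = p·4 + (1−p)·(-4) ⟹ 3 + (-1)p = (-4) + 8p ⟹ p = 7/9.
Country 1 indifferent between Top and Middle: q·(-2) + (1−q)·(-2) = q·(-3) + (1−q)·5 ⟹ (-2) + 0q = 5 + (-8)q ⟹ q = 7/8.

p = 7/9, q = 7/8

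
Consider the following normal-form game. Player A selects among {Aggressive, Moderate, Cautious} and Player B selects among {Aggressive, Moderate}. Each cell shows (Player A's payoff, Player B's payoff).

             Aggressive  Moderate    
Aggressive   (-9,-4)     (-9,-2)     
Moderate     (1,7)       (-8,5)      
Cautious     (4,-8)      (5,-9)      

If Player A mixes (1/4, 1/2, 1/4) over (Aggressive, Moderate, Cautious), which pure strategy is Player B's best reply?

Aggressive

Player B's best reply maximizes expected payoff against the mix.
Aggressive: (1/4)·(-4) + (1/2)·7 + (1/4)·(-8) = 1/2
Moderate: (1/4)·(-2) + (1/2)·5 + (1/4)·(-9) = -1/4
Highest expected payoff is 1/2, from Aggressive.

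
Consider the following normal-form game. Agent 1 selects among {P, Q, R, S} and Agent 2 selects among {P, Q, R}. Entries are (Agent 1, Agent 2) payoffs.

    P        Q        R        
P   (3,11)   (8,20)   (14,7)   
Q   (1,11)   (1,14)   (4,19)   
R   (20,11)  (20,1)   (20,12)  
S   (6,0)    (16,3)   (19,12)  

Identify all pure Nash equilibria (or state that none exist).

(R, R)

Check mutual best responses: a cell is a NE iff neither player can gain by unilaterally deviating.
Agent 1's best responses — vs P: R (payoff 20); vs Q: R (payoff 20); vs R: R (payoff 20).
Agent 2's best responses — vs P: Q (payoff 20); vs Q: R (payoff 19); vs R: R (payoff 12); vs S: R (payoff 12).
The only mutual best response is (R, R); neither player gains by switching there.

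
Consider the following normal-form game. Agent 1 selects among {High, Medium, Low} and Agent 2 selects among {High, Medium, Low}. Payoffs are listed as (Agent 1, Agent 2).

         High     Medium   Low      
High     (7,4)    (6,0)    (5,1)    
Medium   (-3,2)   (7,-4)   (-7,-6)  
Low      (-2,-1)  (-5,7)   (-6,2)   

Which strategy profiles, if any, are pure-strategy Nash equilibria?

(High, High)

Check mutual best responses: a cell is a NE iff neither player can gain by unilaterally deviating.
Agent 1's best responses — vs High: High (payoff 7); vs Medium: Medium (payoff 7); vs Low: High (payoff 5).
Agent 2's best responses — vs High: High (payoff 4); vs Medium: High (payoff 2); vs Low: Medium (payoff 7).
The only mutual best response is (High, High); neither player gains by switching there.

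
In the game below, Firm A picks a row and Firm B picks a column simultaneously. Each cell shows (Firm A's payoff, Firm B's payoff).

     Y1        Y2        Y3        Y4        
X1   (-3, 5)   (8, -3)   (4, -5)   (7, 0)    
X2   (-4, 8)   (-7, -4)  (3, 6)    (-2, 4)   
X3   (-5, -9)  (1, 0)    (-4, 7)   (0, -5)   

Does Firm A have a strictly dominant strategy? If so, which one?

A strategy is strictly dominant if it gives Firm A a strictly higher payoff than every other strategy, against every choice by the opponent.
X1 strictly dominates: vs Y1: -3 > each of {-4, -5}; vs Y2: 8 > each of {-7, 1}; vs Y3: 4 > each of {3, -4}; vs Y4: 7 > each of {-2, 0}.

X1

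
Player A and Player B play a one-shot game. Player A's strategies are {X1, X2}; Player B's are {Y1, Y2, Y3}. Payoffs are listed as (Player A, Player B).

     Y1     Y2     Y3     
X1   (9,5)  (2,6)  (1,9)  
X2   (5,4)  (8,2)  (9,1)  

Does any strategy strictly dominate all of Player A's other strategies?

None

A strategy is strictly dominant if it gives Player A a strictly higher payoff than every other strategy, against every choice by the opponent.
X1 is not dominant: against Y2, X2 gives 8 > 2.
X2 is not dominant: against Y1, X1 gives 9 > 5.
No single strategy is best against every opponent action.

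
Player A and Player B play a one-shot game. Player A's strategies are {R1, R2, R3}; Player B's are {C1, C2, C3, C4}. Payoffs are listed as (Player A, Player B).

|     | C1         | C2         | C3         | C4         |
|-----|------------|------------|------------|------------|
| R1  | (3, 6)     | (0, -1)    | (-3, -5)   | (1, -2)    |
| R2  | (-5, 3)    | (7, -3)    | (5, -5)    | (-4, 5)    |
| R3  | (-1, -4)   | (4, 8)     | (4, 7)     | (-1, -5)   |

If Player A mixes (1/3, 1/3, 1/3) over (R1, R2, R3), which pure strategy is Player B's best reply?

C1

Player B's best reply maximizes expected payoff against the mix.
C1: (1/3)·6 + (1/3)·3 + (1/3)·(-4) = 5/3
C2: (1/3)·(-1) + (1/3)·(-3) + (1/3)·8 = 4/3
C3: (1/3)·(-5) + (1/3)·(-5) + (1/3)·7 = -1
C4: (1/3)·(-2) + (1/3)·5 + (1/3)·(-5) = -2/3
Highest expected payoff is 5/3, from C1.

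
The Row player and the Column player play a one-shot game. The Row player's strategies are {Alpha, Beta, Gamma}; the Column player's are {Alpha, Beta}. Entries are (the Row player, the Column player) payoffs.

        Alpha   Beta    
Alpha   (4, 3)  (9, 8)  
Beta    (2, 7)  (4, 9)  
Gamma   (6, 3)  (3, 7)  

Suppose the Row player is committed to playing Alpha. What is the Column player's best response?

With the Row player fixed at Alpha, the Column player's payoffs are: Alpha → 3, Beta → 8.
The maximum is 8, achieved by Beta.

Beta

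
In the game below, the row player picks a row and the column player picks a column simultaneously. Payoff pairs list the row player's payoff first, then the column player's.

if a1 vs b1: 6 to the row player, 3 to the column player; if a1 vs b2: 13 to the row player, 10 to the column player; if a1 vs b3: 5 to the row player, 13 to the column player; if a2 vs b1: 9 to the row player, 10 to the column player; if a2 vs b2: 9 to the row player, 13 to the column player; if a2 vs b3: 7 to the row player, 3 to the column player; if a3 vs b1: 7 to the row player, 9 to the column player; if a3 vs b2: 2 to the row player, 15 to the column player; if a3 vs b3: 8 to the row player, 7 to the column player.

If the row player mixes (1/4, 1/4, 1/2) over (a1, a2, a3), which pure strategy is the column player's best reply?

The column player's best reply maximizes expected payoff against the mix.
b1: (1/4)·3 + (1/4)·10 + (1/2)·9 = 31/4
b2: (1/4)·10 + (1/4)·13 + (1/2)·15 = 53/4
b3: (1/4)·13 + (1/4)·3 + (1/2)·7 = 15/2
Highest expected payoff is 53/4, from b2.

b2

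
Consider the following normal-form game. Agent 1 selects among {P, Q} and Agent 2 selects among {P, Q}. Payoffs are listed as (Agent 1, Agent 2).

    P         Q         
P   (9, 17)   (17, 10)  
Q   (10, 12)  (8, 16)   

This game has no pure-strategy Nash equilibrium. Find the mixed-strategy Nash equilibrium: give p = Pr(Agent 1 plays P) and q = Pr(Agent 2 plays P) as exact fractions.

p = 4/11, q = 9/10

In a mixed NE each player is indifferent between their pure strategies, so the opponent's mix sets the indifference.
Agent 2 indifferent between P and Q: p·17 + (1−p)·12 = p·10 + (1−p)·16 ⟹ 12 + 5p = 16 + (-6)p ⟹ p = 4/11.
Agent 1 indifferent between P and Q: q·9 + (1−q)·17 = q·10 + (1−q)·8 ⟹ 17 + (-8)q = 8 + 2q ⟹ q = 9/10.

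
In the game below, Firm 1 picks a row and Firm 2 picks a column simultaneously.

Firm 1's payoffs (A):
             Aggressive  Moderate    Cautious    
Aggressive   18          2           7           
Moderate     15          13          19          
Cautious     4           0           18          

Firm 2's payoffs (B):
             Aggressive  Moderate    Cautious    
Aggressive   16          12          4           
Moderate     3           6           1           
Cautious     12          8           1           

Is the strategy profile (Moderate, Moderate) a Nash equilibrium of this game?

Yes

Holding Firm 2 at Moderate: Firm 1 gets 13 from Moderate, versus 2 from Aggressive, 0 from Cautious. No profitable deviation for Firm 1.
Holding Firm 1 at Moderate: Firm 2 gets 6 from Moderate, versus 3 from Aggressive, 1 from Cautious. No profitable deviation for Firm 2 either.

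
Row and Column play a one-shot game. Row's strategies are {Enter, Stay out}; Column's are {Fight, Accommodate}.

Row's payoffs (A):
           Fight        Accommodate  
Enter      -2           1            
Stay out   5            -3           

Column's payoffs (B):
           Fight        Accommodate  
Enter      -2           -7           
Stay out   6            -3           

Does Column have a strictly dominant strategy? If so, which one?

Fight

Check whether one of Column's strategies beats all alternatives regardless of what the opponent does.
Fight strictly dominates: vs Enter: -2 > -7; vs Stay out: 6 > -3.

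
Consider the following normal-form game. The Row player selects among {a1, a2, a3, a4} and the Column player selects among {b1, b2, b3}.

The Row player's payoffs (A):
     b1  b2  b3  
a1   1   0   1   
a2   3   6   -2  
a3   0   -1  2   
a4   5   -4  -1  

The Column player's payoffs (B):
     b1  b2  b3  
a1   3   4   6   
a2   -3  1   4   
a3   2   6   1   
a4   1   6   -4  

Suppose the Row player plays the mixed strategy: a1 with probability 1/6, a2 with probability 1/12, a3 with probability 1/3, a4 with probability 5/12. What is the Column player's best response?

b2

Compute the Column player's expected payoff from each pure strategy against the given mix.
b1: (1/6)·3 + (1/12)·(-3) + (1/3)·2 + (5/12)·1 = 4/3
b2: (1/6)·4 + (1/12)·1 + (1/3)·6 + (5/12)·6 = 21/4
b3: (1/6)·6 + (1/12)·4 + (1/3)·1 + (5/12)·(-4) = 0
Highest expected payoff is 21/4, from b2.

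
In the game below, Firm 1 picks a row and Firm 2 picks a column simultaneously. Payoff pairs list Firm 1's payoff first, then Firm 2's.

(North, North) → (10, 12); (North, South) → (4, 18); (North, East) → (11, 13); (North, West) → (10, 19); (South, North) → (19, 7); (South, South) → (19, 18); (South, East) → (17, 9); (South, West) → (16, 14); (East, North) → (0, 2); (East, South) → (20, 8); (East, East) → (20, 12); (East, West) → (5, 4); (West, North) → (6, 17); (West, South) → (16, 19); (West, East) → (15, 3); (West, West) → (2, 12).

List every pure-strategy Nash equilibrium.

Find each player's best response to every opponent strategy; NE are the intersections.
Firm 1's best responses — vs North: South (payoff 19); vs South: East (payoff 20); vs East: East (payoff 20); vs West: South (payoff 16).
Firm 2's best responses — vs North: West (payoff 19); vs South: South (payoff 18); vs East: East (payoff 12); vs West: South (payoff 19).
The only mutual best response is (East, East); neither player gains by switching there.

(East, East)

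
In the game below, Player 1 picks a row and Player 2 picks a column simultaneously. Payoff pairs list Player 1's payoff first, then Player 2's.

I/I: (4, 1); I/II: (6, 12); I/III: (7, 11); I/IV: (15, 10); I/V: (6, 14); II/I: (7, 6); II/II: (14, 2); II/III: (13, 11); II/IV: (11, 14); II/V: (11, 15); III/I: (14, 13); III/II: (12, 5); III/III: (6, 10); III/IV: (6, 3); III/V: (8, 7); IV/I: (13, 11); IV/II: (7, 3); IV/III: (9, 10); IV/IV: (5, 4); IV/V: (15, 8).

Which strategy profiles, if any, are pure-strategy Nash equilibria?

(III, I)

A profile is a Nash equilibrium when each player is best-responding to the other.
Player 1's best responses — vs I: III (payoff 14); vs II: II (payoff 14); vs III: II (payoff 13); vs IV: I (payoff 15); vs V: IV (payoff 15).
Player 2's best responses — vs I: V (payoff 14); vs II: V (payoff 15); vs III: I (payoff 13); vs IV: I (payoff 11).
The only mutual best response is (III, I); neither player gains by switching there.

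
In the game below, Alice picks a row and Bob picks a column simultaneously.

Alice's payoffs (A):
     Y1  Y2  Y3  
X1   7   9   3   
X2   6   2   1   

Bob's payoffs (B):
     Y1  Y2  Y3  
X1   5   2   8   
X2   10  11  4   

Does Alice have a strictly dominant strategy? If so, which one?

A strategy is strictly dominant if it gives Alice a strictly higher payoff than every other strategy, against every choice by the opponent.
X1 strictly dominates: vs Y1: 7 > 6; vs Y2: 9 > 2; vs Y3: 3 > 1.

X1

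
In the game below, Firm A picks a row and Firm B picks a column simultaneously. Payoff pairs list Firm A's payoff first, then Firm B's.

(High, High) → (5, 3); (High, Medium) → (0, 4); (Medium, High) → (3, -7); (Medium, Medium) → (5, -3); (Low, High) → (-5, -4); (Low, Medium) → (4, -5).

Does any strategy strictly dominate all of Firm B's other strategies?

None

A strategy is strictly dominant if it gives Firm B a strictly higher payoff than every other strategy, against every choice by the opponent.
High is not dominant: against High, Medium gives 4 > 3.
Medium is not dominant: against Low, High gives -4 > -5.
No single strategy is best against every opponent action.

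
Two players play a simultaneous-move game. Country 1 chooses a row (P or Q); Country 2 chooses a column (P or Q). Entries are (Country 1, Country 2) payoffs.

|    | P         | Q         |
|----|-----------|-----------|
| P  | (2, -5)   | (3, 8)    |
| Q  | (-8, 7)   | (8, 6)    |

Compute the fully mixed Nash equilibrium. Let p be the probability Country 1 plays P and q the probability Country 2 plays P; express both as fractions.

p = 1/14, q = 1/3

Each player's mixing probability is pinned down by making the *other* player indifferent.
Country 2 indifferent between P and Q: p·(-5) + (1−p)·7 = p·8 + (1−p)·6 ⟹ 7 + (-12)p = 6 + 2p ⟹ p = 1/14.
Country 1 indifferent between P and Q: q·2 + (1−q)·3 = q·(-8) + (1−q)·8 ⟹ 3 + (-1)q = 8 + (-16)q ⟹ q = 1/3.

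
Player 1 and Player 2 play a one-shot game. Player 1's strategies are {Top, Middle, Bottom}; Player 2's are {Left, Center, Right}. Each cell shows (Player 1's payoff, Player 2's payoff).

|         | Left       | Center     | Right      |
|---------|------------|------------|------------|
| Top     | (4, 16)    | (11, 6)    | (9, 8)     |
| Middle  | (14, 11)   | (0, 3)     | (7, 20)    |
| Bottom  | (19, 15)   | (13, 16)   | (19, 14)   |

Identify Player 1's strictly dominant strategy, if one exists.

Bottom

A strategy is strictly dominant if it gives Player 1 a strictly higher payoff than every other strategy, against every choice by the opponent.
Bottom strictly dominates: vs Left: 19 > each of {4, 14}; vs Center: 13 > each of {11, 0}; vs Right: 19 > each of {9, 7}.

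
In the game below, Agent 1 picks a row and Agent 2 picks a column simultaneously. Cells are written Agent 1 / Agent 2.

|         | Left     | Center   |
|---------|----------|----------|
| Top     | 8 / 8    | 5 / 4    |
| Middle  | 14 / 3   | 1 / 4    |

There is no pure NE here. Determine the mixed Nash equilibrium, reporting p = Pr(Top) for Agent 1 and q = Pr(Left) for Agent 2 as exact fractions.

In a mixed NE each player is indifferent between their pure strategies, so the opponent's mix sets the indifference.
Agent 2 indifferent between Left and Center: p·8 + (1−p)·3 = p·4 + (1−p)·4 ⟹ 3 + 5p = 4 + 0p ⟹ p = 1/5.
Agent 1 indifferent between Top and Middle: q·8 + (1−q)·5 = q·14 + (1−q)·1 ⟹ 5 + 3q = 1 + 13q ⟹ q = 2/5.

p = 1/5, q = 2/5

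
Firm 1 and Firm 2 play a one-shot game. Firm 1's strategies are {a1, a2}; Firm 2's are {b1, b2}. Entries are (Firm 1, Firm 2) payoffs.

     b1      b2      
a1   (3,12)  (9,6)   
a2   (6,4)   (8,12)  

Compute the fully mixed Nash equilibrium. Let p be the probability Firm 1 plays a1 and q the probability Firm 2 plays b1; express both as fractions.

Each player's mixing probability is pinned down by making the *other* player indifferent.
Firm 2 indifferent between b1 and b2: p·12 + (1−p)·4 = p·6 + (1−p)·12 ⟹ 4 + 8p = 12 + (-6)p ⟹ p = 4/7.
Firm 1 indifferent between a1 and a2: q·3 + (1−q)·9 = q·6 + (1−q)·8 ⟹ 9 + (-6)q = 8 + (-2)q ⟹ q = 1/4.

p = 4/7, q = 1/4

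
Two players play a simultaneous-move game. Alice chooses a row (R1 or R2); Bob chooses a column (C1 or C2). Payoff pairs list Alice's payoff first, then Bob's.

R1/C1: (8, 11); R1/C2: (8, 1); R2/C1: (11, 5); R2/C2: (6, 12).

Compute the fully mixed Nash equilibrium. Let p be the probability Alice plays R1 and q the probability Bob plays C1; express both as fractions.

p = 7/17, q = 2/5

In a mixed NE each player is indifferent between their pure strategies, so the opponent's mix sets the indifference.
Bob indifferent between C1 and C2: p·11 + (1−p)·5 = p·1 + (1−p)·12 ⟹ 5 + 6p = 12 + (-11)p ⟹ p = 7/17.
Alice indifferent between R1 and R2: q·8 + (1−q)·8 = q·11 + (1−q)·6 ⟹ 8 + 0q = 6 + 5q ⟹ q = 2/5.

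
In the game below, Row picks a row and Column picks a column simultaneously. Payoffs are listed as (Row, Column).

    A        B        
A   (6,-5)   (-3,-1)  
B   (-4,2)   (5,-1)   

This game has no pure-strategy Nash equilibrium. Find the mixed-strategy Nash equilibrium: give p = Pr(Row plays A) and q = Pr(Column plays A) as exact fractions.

p = 3/7, q = 4/9

Each player's mixing probability is pinned down by making the *other* player indifferent.
Column indifferent between A and B: p·(-5) + (1−p)·2 = p·(-1) + (1−p)·(-1) ⟹ 2 + (-7)p = (-1) + 0p ⟹ p = 3/7.
Row indifferent between A and B: q·6 + (1−q)·(-3) = q·(-4) + (1−q)·5 ⟹ (-3) + 9q = 5 + (-9)q ⟹ q = 4/9.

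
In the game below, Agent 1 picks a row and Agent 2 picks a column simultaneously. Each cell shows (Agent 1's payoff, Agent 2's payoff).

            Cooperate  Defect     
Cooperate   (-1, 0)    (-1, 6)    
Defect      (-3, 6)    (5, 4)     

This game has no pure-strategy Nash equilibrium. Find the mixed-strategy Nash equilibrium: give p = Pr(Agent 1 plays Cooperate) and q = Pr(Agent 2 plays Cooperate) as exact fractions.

In a mixed NE each player is indifferent between their pure strategies, so the opponent's mix sets the indifference.
Agent 2 indifferent between Cooperate and Defect: p·0 + (1−p)·6 = p·6 + (1−p)·4 ⟹ 6 + (-6)p = 4 + 2p ⟹ p = 1/4.
Agent 1 indifferent between Cooperate and Defect: q·(-1) + (1−q)·(-1) = q·(-3) + (1−q)·5 ⟹ (-1) + 0q = 5 + (-8)q ⟹ q = 3/4.

p = 1/4, q = 3/4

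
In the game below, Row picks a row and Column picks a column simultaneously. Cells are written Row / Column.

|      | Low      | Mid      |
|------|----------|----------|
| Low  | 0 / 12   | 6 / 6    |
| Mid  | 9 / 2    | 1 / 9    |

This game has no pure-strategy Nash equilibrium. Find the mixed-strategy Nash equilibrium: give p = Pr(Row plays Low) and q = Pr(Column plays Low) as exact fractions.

Each player's mixing probability is pinned down by making the *other* player indifferent.
Column indifferent between Low and Mid: p·12 + (1−p)·2 = p·6 + (1−p)·9 ⟹ 2 + 10p = 9 + (-3)p ⟹ p = 7/13.
Row indifferent between Low and Mid: q·0 + (1−q)·6 = q·9 + (1−q)·1 ⟹ 6 + (-6)q = 1 + 8q ⟹ q = 5/14.

p = 7/13, q = 5/14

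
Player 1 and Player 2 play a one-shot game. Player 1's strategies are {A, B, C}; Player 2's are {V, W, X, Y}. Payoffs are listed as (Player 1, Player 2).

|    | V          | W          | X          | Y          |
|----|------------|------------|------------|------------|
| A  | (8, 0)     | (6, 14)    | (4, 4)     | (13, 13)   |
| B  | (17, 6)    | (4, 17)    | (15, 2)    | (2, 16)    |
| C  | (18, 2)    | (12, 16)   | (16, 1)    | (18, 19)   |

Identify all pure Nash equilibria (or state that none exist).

Find each player's best response to every opponent strategy; NE are the intersections.
Player 1's best responses — vs V: C (payoff 18); vs W: C (payoff 12); vs X: C (payoff 16); vs Y: C (payoff 18).
Player 2's best responses — vs A: W (payoff 14); vs B: W (payoff 17); vs C: Y (payoff 19).
The only mutual best response is (C, Y); neither player gains by switching there.

(C, Y)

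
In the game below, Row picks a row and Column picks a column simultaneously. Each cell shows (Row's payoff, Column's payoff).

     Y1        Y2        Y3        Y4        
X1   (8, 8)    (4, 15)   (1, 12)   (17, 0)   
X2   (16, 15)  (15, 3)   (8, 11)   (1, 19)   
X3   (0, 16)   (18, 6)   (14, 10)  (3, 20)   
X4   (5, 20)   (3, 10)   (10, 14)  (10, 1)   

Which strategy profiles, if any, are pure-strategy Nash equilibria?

There is no pure-strategy Nash equilibrium

A profile is a Nash equilibrium when each player is best-responding to the other.
Row's best responses — vs Y1: X2 (payoff 16); vs Y2: X3 (payoff 18); vs Y3: X3 (payoff 14); vs Y4: X1 (payoff 17).
Column's best responses — vs X1: Y2 (payoff 15); vs X2: Y4 (payoff 19); vs X3: Y4 (payoff 20); vs X4: Y1 (payoff 20).
No cell has both players best-responding. For instance, Row's best reply to Y2 is X3, but against X3 Column prefers Y4 over Y2.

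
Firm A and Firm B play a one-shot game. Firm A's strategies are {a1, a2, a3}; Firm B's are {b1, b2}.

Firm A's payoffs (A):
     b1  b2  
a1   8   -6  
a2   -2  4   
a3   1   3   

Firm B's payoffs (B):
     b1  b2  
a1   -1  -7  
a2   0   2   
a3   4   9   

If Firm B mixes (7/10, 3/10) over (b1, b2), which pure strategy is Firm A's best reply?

Compute Firm A's expected payoff from each pure strategy against the given mix.
a1: (7/10)·8 + (3/10)·(-6) = 19/5
a2: (7/10)·(-2) + (3/10)·4 = -1/5
a3: (7/10)·1 + (3/10)·3 = 8/5
Highest expected payoff is 19/5, from a1.

a1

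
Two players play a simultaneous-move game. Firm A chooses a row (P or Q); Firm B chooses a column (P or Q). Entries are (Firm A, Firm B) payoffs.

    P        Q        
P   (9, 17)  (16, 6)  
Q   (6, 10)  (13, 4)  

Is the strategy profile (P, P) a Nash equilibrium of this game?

Holding Firm B at P: Firm A gets 9 from P, versus 6 from Q. No profitable deviation for Firm A.
Holding Firm A at P: Firm B gets 17 from P, versus 6 from Q. No profitable deviation for Firm B either.

Yes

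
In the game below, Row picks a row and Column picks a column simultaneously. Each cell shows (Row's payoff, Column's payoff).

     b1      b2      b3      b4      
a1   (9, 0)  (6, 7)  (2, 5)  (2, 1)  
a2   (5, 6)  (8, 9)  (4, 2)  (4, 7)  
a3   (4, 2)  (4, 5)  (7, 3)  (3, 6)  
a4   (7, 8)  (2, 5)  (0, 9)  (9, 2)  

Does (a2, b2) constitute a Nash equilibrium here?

Yes

Holding Column at b2: Row gets 8 from a2, versus 6 from a1, 4 from a3, 2 from a4. No profitable deviation for Row.
Holding Row at a2: Column gets 9 from b2, versus 6 from b1, 2 from b3, 7 from b4. No profitable deviation for Column either.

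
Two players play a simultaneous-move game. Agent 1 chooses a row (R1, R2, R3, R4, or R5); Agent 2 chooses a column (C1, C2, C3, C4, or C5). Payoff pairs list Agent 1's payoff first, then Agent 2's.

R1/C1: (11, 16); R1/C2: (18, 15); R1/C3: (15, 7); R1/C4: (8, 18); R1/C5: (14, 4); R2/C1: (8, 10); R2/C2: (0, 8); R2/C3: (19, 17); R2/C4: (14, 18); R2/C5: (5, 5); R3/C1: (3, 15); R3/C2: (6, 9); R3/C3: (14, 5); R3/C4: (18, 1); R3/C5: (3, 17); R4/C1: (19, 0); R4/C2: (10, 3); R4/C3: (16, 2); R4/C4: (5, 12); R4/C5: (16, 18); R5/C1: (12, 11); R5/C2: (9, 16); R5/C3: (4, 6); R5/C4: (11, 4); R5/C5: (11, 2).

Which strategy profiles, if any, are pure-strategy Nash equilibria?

A profile is a Nash equilibrium when each player is best-responding to the other.
Agent 1's best responses — vs C1: R4 (payoff 19); vs C2: R1 (payoff 18); vs C3: R2 (payoff 19); vs C4: R3 (payoff 18); vs C5: R4 (payoff 16).
Agent 2's best responses — vs R1: C4 (payoff 18); vs R2: C4 (payoff 18); vs R3: C5 (payoff 17); vs R4: C5 (payoff 18); vs R5: C2 (payoff 16).
The only mutual best response is (R4, C5); neither player gains by switching there.

(R4, C5)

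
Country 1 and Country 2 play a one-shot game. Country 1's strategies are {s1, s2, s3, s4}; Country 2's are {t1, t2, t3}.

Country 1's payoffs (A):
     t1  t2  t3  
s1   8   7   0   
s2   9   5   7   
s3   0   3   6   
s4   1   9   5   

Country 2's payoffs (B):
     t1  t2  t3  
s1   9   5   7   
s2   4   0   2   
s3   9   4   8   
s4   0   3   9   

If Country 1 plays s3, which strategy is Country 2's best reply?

t1

With Country 1 fixed at s3, Country 2's payoffs are: t1 → 9, t2 → 4, t3 → 8.
The maximum is 9, achieved by t1.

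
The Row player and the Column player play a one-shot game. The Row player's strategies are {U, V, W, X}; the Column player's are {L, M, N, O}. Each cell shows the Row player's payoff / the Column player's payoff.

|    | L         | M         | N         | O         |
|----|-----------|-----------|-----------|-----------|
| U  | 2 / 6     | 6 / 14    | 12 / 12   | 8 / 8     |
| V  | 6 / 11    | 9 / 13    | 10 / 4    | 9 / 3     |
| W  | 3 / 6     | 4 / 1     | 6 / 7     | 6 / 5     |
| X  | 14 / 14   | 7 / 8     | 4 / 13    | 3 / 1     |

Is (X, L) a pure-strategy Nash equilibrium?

Holding the Column player at L: the Row player gets 14 from X, versus 2 from U, 6 from V, 3 from W. No profitable deviation for the Row player.
Holding the Row player at X: the Column player gets 14 from L, versus 8 from M, 13 from N, 1 from O. No profitable deviation for the Column player either.

Yes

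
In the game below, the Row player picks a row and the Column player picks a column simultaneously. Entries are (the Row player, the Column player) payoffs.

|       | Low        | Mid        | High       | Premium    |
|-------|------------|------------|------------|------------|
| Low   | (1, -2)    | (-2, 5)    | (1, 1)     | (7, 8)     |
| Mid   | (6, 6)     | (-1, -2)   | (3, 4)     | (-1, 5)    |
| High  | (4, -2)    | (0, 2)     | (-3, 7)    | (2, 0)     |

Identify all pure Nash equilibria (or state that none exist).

Check mutual best responses: a cell is a NE iff neither player can gain by unilaterally deviating.
The Row player's best responses — vs Low: Mid (payoff 6); vs Mid: High (payoff 0); vs High: Mid (payoff 3); vs Premium: Low (payoff 7).
The Column player's best responses — vs Low: Premium (payoff 8); vs Mid: Low (payoff 6); vs High: High (payoff 7).
Mutual best responses occur at (Low, Premium) and (Mid, Low); at each, neither player gains by switching.

(Low, Premium) and (Mid, Low)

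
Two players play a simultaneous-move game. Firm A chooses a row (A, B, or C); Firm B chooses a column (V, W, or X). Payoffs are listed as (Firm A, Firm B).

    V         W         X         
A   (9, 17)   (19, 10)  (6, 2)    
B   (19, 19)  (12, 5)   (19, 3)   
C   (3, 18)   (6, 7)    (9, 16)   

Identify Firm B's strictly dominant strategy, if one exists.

Check whether one of Firm B's strategies beats all alternatives regardless of what the opponent does.
V strictly dominates: vs A: 17 > each of {10, 2}; vs B: 19 > each of {5, 3}; vs C: 18 > each of {7, 16}.

V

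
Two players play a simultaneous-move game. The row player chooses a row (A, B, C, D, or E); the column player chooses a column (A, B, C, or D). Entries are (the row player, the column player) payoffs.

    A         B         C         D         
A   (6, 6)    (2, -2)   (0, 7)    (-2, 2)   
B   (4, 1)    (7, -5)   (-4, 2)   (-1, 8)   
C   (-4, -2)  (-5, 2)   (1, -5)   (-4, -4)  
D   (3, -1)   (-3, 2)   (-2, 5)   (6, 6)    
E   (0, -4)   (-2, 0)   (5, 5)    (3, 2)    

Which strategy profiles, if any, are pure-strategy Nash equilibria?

Find each player's best response to every opponent strategy; NE are the intersections.
The row player's best responses — vs A: A (payoff 6); vs B: B (payoff 7); vs C: E (payoff 5); vs D: D (payoff 6).
The column player's best responses — vs A: C (payoff 7); vs B: D (payoff 8); vs C: B (payoff 2); vs D: D (payoff 6); vs E: C (payoff 5).
Mutual best responses occur at (D, D) and (E, C); at each, neither player gains by switching.

(D, D) and (E, C)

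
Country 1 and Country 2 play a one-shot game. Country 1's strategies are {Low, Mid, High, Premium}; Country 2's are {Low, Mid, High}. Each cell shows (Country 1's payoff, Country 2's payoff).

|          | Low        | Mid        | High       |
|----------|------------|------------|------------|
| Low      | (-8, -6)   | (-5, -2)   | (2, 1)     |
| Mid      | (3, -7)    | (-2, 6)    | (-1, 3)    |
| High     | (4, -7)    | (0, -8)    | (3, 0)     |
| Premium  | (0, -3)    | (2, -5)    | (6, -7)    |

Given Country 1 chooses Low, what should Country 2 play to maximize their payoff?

High

With Country 1 fixed at Low, Country 2's payoffs are: Low → -6, Mid → -2, High → 1.
The maximum is 1, achieved by High.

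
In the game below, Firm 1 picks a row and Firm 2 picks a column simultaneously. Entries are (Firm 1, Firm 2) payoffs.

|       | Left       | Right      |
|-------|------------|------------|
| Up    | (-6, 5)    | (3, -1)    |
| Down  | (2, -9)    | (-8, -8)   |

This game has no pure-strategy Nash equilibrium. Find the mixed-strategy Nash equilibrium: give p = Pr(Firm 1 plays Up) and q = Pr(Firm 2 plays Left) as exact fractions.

p = 1/7, q = 11/19

In a mixed NE each player is indifferent between their pure strategies, so the opponent's mix sets the indifference.
Firm 2 indifferent between Left and Right: p·5 + (1−p)·(-9) = p·(-1) + (1−p)·(-8) ⟹ (-9) + 14p = (-8) + 7p ⟹ p = 1/7.
Firm 1 indifferent between Up and Down: q·(-6) + (1−q)·3 = q·2 + (1−q)·(-8) ⟹ 3 + (-9)q = (-8) + 10q ⟹ q = 11/19.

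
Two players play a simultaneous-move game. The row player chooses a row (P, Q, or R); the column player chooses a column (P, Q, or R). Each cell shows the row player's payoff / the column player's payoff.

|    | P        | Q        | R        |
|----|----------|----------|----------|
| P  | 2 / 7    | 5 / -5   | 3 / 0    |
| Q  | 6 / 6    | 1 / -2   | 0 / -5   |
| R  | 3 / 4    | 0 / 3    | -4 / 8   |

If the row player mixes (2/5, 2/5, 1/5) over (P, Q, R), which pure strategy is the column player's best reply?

P

Compute the column player's expected payoff from each pure strategy against the given mix.
P: (2/5)·7 + (2/5)·6 + (1/5)·4 = 6
Q: (2/5)·(-5) + (2/5)·(-2) + (1/5)·3 = -11/5
R: (2/5)·0 + (2/5)·(-5) + (1/5)·8 = -2/5
Highest expected payoff is 6, from P.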